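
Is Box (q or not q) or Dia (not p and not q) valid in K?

Tableau for the negation not (Box (q or not q) or Dia (not p and not q)):
1. not (Box (q or not q) or Dia (not p and not q)), u
2. not Box (q or not q), u
3. not Dia (not p and not q), u
4. not (q or not q), v
5. not q, v
6. q, v
Accessibility: uRv
Branch closes: q and not q both at v.
All branches of the negation close; one closing branch shown above.

Yes, valid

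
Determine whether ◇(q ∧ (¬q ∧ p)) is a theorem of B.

Tableau for the negation ¬◇(q ∧ (¬q ∧ p)):
1. ¬◇(q ∧ (¬q ∧ p)), u
2. ¬(q ∧ (¬q ∧ p)), u   [¬◇-rule on 1 via uRu]
3. ¬(¬q ∧ p), u   [¬∧-rule on 2 (branches; this branch)]
4. ¬p, u   [¬∧-rule on 3 (branches; this branch)]
Accessibility: uRu
The negation has an open branch (countermodel exists).

Invalid (countermodel exists)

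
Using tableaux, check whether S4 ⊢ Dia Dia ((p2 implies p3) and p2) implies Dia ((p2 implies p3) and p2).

Tableau for the negation not (Dia Dia ((p2 implies p3) and p2) implies Dia ((p2 implies p3) and p2)):
1. not (Dia Dia ((p2 implies p3) and p2) implies Dia ((p2 implies p3) and p2)), 0
2. Dia Dia ((p2 implies p3) and p2), 0   [neg-implies-rule on 1]
3. not Dia ((p2 implies p3) and p2), 0   [neg-implies-rule on 1]
4. not ((p2 implies p3) and p2), 0   [neg-Dia-rule on 3 via 0R0]
5. not (p2 implies p3), 0   [neg-and-rule on 4 (branches; this branch)]
6. p2, 0   [neg-implies-rule on 5]
7. not p3, 0   [neg-implies-rule on 5]
8. Dia ((p2 implies p3) and p2), 1   [Dia-rule on 2: fresh world 1, 0R1]
9. not ((p2 implies p3) and p2), 1   [neg-Dia-rule on 3 via 0R1]
10. not (p2 implies p3), 1   [neg-and-rule on 9 (branches; this branch)]
11. p2, 1   [neg-implies-rule on 10]
12. not p3, 1   [neg-implies-rule on 10]
13. (p2 implies p3) and p2, 2   [Dia-rule on 8: fresh world 2, 1R2]
14. p2 implies p3, 2   [and-rule on 13]
15. p2, 2   [and-rule on 13]
16. not ((p2 implies p3) and p2), 2   [neg-Dia-rule on 3 via 0R2]
17. p3, 2   [implies-rule on 14 (branches; this branch)]
18. not (p2 implies p3), 2   [neg-and-rule on 16 (branches; this branch)]
19. not p3, 2   [neg-implies-rule on 18]
Accessibility: 0R0, 0R1, 0R2, 1R1, 1R2, 2R2
Branch closes: p3 and not p3 both at 2.
All branches of the negation close; one closing branch shown above.

Valid in S4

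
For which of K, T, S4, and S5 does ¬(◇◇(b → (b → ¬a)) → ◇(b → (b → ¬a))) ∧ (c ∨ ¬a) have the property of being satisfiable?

S4-tableau for the formula:
1. ¬(◇◇(b → (b → ¬a)) → ◇(b → (b → ¬a))) ∧ (c ∨ ¬a), w0
2. ¬(◇◇(b → (b → ¬a)) → ◇(b → (b → ¬a))), w0
3. c ∨ ¬a, w0
4. ◇◇(b → (b → ¬a)), w0
5. ¬◇(b → (b → ¬a)), w0
6. ¬(b → (b → ¬a)), w0
7. b, w0
8. ¬(b → ¬a), w0
9. a, w0
10. c, w0
11. ◇(b → (b → ¬a)), w1
12. ¬(b → (b → ¬a)), w1
13. b, w1
14. ¬(b → ¬a), w1
15. a, w1
16. b → (b → ¬a), w2
17. ¬(b → (b → ¬a)), w2
18. b, w2
19. ¬(b → ¬a), w2
20. a, w2
21. b → ¬a, w2
22. ¬a, w2
Accessibility: w0Rw0, w0Rw1, w0Rw2, w1Rw1, w1Rw2, w2Rw2
Branch closes: a and ¬a both at w2.
Every branch closes (one shown): unsatisfiable in S4, hence also in S5 (every S5-frame is an S4-frame).
T-tableau for the formula:
1. ¬(◇◇(b → (b → ¬a)) → ◇(b → (b → ¬a))) ∧ (c ∨ ¬a), w0
2. ¬(◇◇(b → (b → ¬a)) → ◇(b → (b → ¬a))), w0
3. c ∨ ¬a, w0
4. ◇◇(b → (b → ¬a)), w0
5. ¬◇(b → (b → ¬a)), w0
6. ¬(b → (b → ¬a)), w0
7. b, w0
8. ¬(b → ¬a), w0
9. a, w0
10. c, w0
11. ◇(b → (b → ¬a)), w1
12. ¬(b → (b → ¬a)), w1
13. b, w1
14. ¬(b → ¬a), w1
15. a, w1
16. b → (b → ¬a), w2
17. b → ¬a, w2
18. ¬a, w2
Accessibility: w0Rw0, w0Rw1, w1Rw1, w1Rw2, w2Rw2
Complete open branch: satisfiable in T, hence also in K (this T-model is also a K-model).

K, T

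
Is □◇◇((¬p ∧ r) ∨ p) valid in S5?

Not valid

Tableau for the negation ¬□◇◇((¬p ∧ r) ∨ p):
1. ¬□◇◇((¬p ∧ r) ∨ p), w0
2. ¬◇◇((¬p ∧ r) ∨ p), w1   [¬□-rule on 1: fresh world w1, w0Rw1]
3. ¬◇((¬p ∧ r) ∨ p), w0   [¬◇-rule on 2 via w1Rw0]
4. ¬◇((¬p ∧ r) ∨ p), w1   [¬◇-rule on 2 via w1Rw1]
5. ¬((¬p ∧ r) ∨ p), w0   [¬◇-rule on 3 via w0Rw0]
6. ¬(¬p ∧ r), w0   [¬∨-rule on 5]
7. ¬p, w0   [¬∨-rule on 5]
8. ¬((¬p ∧ r) ∨ p), w1   [¬◇-rule on 3 via w0Rw1]
9. ¬(¬p ∧ r), w1   [¬∨-rule on 8]
10. ¬p, w1   [¬∨-rule on 8]
11. ¬r, w0   [¬∧-rule on 6 (branches; this branch)]
12. ¬r, w1   [¬∧-rule on 9 (branches; this branch)]
Accessibility: w0Rw0, w0Rw1, w1Rw0, w1Rw1
The negation has an open branch (countermodel exists).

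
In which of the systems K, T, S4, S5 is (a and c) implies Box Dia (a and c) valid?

S4-tableau for the negation not ((a and c) implies Box Dia (a and c)):
1. not ((a and c) implies Box Dia (a and c)), w0
2. a and c, w0
3. not Box Dia (a and c), w0
4. a, w0
5. c, w0
6. not Dia (a and c), w1
7. not (a and c), w1
8. not c, w1
Accessibility: w0Rw0, w0Rw1, w1Rw1
Complete open branch: countermodel on an S4-frame, so not valid in S4, nor in K, T (the same frame is also a K-frame and a T-frame).
S5-tableau for the negation not ((a and c) implies Box Dia (a and c)):
1. not ((a and c) implies Box Dia (a and c)), w0
2. a and c, w0
3. not Box Dia (a and c), w0
4. a, w0
5. c, w0
6. not Dia (a and c), w1
7. not (a and c), w0
8. not (a and c), w1
9. not c, w0
Accessibility: w0Rw0, w0Rw1, w1Rw0, w1Rw1
Branch closes: c and not c both at w0.
Every branch closes (one shown): valid in S5.

S5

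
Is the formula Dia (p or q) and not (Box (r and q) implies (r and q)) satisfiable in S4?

1. Dia (p or q) and not (Box (r and q) implies (r and q)), 0
2. Dia (p or q), 0
3. not (Box (r and q) implies (r and q)), 0
4. Box (r and q), 0
5. not (r and q), 0
6. r and q, 0
7. r, 0
8. q, 0
9. not q, 0
Accessibility: 0R0
Branch closes: q and not q both at 0.
Every branch closes; the branch above is one of them.

No, unsatisfiable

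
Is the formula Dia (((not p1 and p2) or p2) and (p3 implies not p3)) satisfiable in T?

Satisfiable (open branch found)

1. Dia (((not p1 and p2) or p2) and (p3 implies not p3)), u
2. ((not p1 and p2) or p2) and (p3 implies not p3), v   [Dia-rule on 1: fresh world v, uRv]
3. (not p1 and p2) or p2, v   [and-rule on 2]
4. p3 implies not p3, v   [and-rule on 2]
5. p2, v   [or-rule on 3 (branches; this branch)]
6. not p3, v   [implies-rule on 4 (branches; this branch)]
Accessibility: uRu, uRv, vRv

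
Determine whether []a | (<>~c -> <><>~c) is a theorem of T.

Tableau for the negation ~([]a | (<>~c -> <><>~c)):
1. ~([]a | (<>~c -> <><>~c)), u
2. ~[]a, u
3. ~(<>~c -> <><>~c), u
4. <>~c, u
5. ~<><>~c, u
6. ~<>~c, u
7. c, u
8. ~a, v
9. ~<>~c, v
10. c, v
11. ~c, w
12. ~<>~c, w
13. c, w
Accessibility: uRu, uRv, uRw, vRv, wRw
Branch closes: c and ~c both at w.
All branches of the negation close; one closing branch shown above.

Valid in T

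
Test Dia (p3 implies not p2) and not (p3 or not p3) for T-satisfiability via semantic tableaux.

Unsatisfiable (every branch closes)

1. Dia (p3 implies not p2) and not (p3 or not p3), 0
2. Dia (p3 implies not p2), 0
3. not (p3 or not p3), 0
4. not p3, 0
5. p3, 0
Accessibility: 0R0
Branch closes: p3 and not p3 both at 0.
(One branch shown.) All branches close.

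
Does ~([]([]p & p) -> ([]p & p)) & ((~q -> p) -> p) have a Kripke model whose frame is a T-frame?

1. ~([]([]p & p) -> ([]p & p)) & ((~q -> p) -> p), 0
2. ~([]([]p & p) -> ([]p & p)), 0
3. (~q -> p) -> p, 0
4. []([]p & p), 0
5. ~([]p & p), 0
6. []p & p, 0
7. []p, 0
8. p, 0
9. ~[]p, 0
10. ~p, 1
11. []p & p, 1
12. []p, 1
13. p, 1
Accessibility: 0R0, 0R1, 1R1
Branch closes: p and ~p both at 1.
(One branch shown.) All branches close.

Unsatisfiable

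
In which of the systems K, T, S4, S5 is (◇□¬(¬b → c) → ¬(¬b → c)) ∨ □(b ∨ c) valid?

S4-tableau for the negation ¬((◇□¬(¬b → c) → ¬(¬b → c)) ∨ □(b ∨ c)):
1. ¬((◇□¬(¬b → c) → ¬(¬b → c)) ∨ □(b ∨ c)), 0
2. ¬(◇□¬(¬b → c) → ¬(¬b → c)), 0
3. ¬□(b ∨ c), 0
4. ◇□¬(¬b → c), 0
5. ¬b → c, 0
6. c, 0
7. ¬(b ∨ c), 1
8. ¬b, 1
9. ¬c, 1
10. □¬(¬b → c), 2
11. ¬(¬b → c), 2
12. ¬b, 2
13. ¬c, 2
Accessibility: 0R0, 0R1, 0R2, 1R1, 2R2
Complete open branch: countermodel on an S4-frame, so not valid in S4, nor in K, T (the same frame is also a K-frame and a T-frame).
S5-tableau for the negation ¬((◇□¬(¬b → c) → ¬(¬b → c)) ∨ □(b ∨ c)):
1. ¬((◇□¬(¬b → c) → ¬(¬b → c)) ∨ □(b ∨ c)), 0
2. ¬(◇□¬(¬b → c) → ¬(¬b → c)), 0
3. ¬□(b ∨ c), 0
4. ◇□¬(¬b → c), 0
5. ¬b → c, 0
6. c, 0
7. ¬(b ∨ c), 1
8. ¬b, 1
9. ¬c, 1
10. □¬(¬b → c), 2
11. ¬(¬b → c), 0
12. ¬b, 0
13. ¬c, 0
Accessibility: 0R0, 0R1, 0R2, 1R0, 1R1, 1R2, 2R0, 2R1, 2R2
Branch closes: c and ¬c both at 0.
Every branch closes (one shown): valid in S5.

S5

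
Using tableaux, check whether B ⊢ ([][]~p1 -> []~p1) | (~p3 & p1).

Tableau for the negation ~(([][]~p1 -> []~p1) | (~p3 & p1)):
1. ~(([][]~p1 -> []~p1) | (~p3 & p1)), w0
2. ~([][]~p1 -> []~p1), w0
3. ~(~p3 & p1), w0
4. [][]~p1, w0
5. ~[]~p1, w0
6. []~p1, w0
7. ~p1, w0
8. p1, w1
9. []~p1, w1
10. ~p1, w1
Accessibility: w0Rw0, w0Rw1, w1Rw0, w1Rw1
Branch closes: p1 and ~p1 both at w1.
All branches of the negation close; one closing branch shown above.

Yes, valid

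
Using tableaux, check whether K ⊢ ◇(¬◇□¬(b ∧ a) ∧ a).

Invalid (countermodel exists)

Tableau for the negation ¬◇(¬◇□¬(b ∧ a) ∧ a):
1. ¬◇(¬◇□¬(b ∧ a) ∧ a), 0
The negation has an open branch (countermodel exists).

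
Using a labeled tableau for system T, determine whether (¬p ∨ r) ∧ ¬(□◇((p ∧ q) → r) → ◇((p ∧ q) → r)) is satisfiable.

Unsatisfiable

1. (¬p ∨ r) ∧ ¬(□◇((p ∧ q) → r) → ◇((p ∧ q) → r)), 0
2. ¬p ∨ r, 0
3. ¬(□◇((p ∧ q) → r) → ◇((p ∧ q) → r)), 0
4. □◇((p ∧ q) → r), 0
5. ¬◇((p ∧ q) → r), 0
6. ◇((p ∧ q) → r), 0
7. ¬((p ∧ q) → r), 0
8. p ∧ q, 0
9. ¬r, 0
10. p, 0
11. q, 0
12. r, 0
Accessibility: 0R0
Branch closes: r and ¬r both at 0.
Every branch closes; the branch above is one of them.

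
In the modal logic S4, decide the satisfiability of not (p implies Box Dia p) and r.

1. not (p implies Box Dia p) and r, 0
2. not (p implies Box Dia p), 0
3. r, 0
4. p, 0
5. not Box Dia p, 0
6. not Dia p, 1
7. not p, 1
Accessibility: 0R0, 0R1, 1R1

Satisfiable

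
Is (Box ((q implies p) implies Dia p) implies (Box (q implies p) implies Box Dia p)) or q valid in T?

Valid

Tableau for the negation not ((Box ((q implies p) implies Dia p) implies (Box (q implies p) implies Box Dia p)) or q):
1. not ((Box ((q implies p) implies Dia p) implies (Box (q implies p) implies Box Dia p)) or q), w0
2. not (Box ((q implies p) implies Dia p) implies (Box (q implies p) implies Box Dia p)), w0
3. not q, w0
4. Box ((q implies p) implies Dia p), w0
5. not (Box (q implies p) implies Box Dia p), w0
6. Box (q implies p), w0
7. not Box Dia p, w0
8. (q implies p) implies Dia p, w0
9. q implies p, w0
10. Dia p, w0
11. p, w0
12. not Dia p, w1
13. (q implies p) implies Dia p, w1
14. q implies p, w1
15. not p, w1
16. Dia p, w1
17. not q, w1
18. p, w2
19. (q implies p) implies Dia p, w2
20. q implies p, w2
21. Dia p, w2
22. p, w3
23. not p, w3
Accessibility: w0Rw0, w0Rw1, w0Rw2, w1Rw1, w1Rw3, w2Rw2, w3Rw3
Branch closes: p and not p both at w3.
All branches of the negation close; one closing branch shown above.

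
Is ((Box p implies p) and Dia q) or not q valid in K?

Not valid

Tableau for the negation not (((Box p implies p) and Dia q) or not q):
1. not (((Box p implies p) and Dia q) or not q), w0
2. not ((Box p implies p) and Dia q), w0
3. q, w0
4. not Dia q, w0
The negation has an open branch (countermodel exists).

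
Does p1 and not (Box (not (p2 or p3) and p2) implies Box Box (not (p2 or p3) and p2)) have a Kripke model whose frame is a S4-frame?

No, unsatisfiable

1. p1 and not (Box (not (p2 or p3) and p2) implies Box Box (not (p2 or p3) and p2)), w0
2. p1, w0
3. not (Box (not (p2 or p3) and p2) implies Box Box (not (p2 or p3) and p2)), w0
4. Box (not (p2 or p3) and p2), w0
5. not Box Box (not (p2 or p3) and p2), w0
6. not (p2 or p3) and p2, w0
7. not (p2 or p3), w0
8. p2, w0
9. not p2, w0
10. not p3, w0
Accessibility: w0Rw0
Branch closes: p2 and not p2 both at w0.
All branches of the tableau close; one closing branch shown above.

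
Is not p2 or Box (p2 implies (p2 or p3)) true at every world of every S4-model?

Valid

Tableau for the negation not (not p2 or Box (p2 implies (p2 or p3))):
1. not (not p2 or Box (p2 implies (p2 or p3))), u
2. p2, u   [neg-or-rule on 1]
3. not Box (p2 implies (p2 or p3)), u   [neg-or-rule on 1]
4. not (p2 implies (p2 or p3)), v   [neg-Box-rule on 3: fresh world v, uRv]
5. p2, v   [neg-implies-rule on 4]
6. not (p2 or p3), v   [neg-implies-rule on 4]
7. not p2, v   [neg-or-rule on 6]
8. not p3, v   [neg-or-rule on 6]
Accessibility: uRu, uRv, vRv
Branch closes: p2 and not p2 both at v.
All branches of the negation close; one closing branch shown above.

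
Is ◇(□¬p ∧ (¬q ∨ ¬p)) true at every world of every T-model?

Invalid (countermodel exists)

Tableau for the negation ¬◇(□¬p ∧ (¬q ∨ ¬p)):
1. ¬◇(□¬p ∧ (¬q ∨ ¬p)), w0
2. ¬(□¬p ∧ (¬q ∨ ¬p)), w0
3. ¬(¬q ∨ ¬p), w0
4. q, w0
5. p, w0
Accessibility: w0Rw0
The negation has an open branch (countermodel exists).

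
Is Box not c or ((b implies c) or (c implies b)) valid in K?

Tableau for the negation not (Box not c or ((b implies c) or (c implies b))):
1. not (Box not c or ((b implies c) or (c implies b))), u
2. not Box not c, u
3. not ((b implies c) or (c implies b)), u
4. not (b implies c), u
5. not (c implies b), u
6. b, u
7. not c, u
8. c, u
9. not b, u
Branch closes: c and not c both at u.
Every branch of the negation's tableau closes; the branch above is one of them.

Yes, valid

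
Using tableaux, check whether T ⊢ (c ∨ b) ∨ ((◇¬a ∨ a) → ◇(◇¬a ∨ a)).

Tableau for the negation ¬((c ∨ b) ∨ ((◇¬a ∨ a) → ◇(◇¬a ∨ a))):
1. ¬((c ∨ b) ∨ ((◇¬a ∨ a) → ◇(◇¬a ∨ a))), 0
2. ¬(c ∨ b), 0
3. ¬((◇¬a ∨ a) → ◇(◇¬a ∨ a)), 0
4. ¬c, 0
5. ¬b, 0
6. ◇¬a ∨ a, 0
7. ¬◇(◇¬a ∨ a), 0
8. ¬(◇¬a ∨ a), 0
9. ¬◇¬a, 0
10. ¬a, 0
11. a, 0
Accessibility: 0R0
Branch closes: a and ¬a both at 0.
Every branch of the negation's tableau closes; the branch above is one of them.

Valid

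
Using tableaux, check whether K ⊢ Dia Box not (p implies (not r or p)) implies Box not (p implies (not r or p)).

No, not valid

Tableau for the negation not (Dia Box not (p implies (not r or p)) implies Box not (p implies (not r or p))):
1. not (Dia Box not (p implies (not r or p)) implies Box not (p implies (not r or p))), w0
2. Dia Box not (p implies (not r or p)), w0
3. not Box not (p implies (not r or p)), w0
4. Box not (p implies (not r or p)), w1
5. p implies (not r or p), w2
6. not r or p, w2
7. p, w2
Accessibility: w0Rw1, w0Rw2
The negation has an open branch (countermodel exists).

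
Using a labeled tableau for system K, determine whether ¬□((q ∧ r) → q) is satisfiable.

Unsatisfiable

1. ¬□((q ∧ r) → q), u
2. ¬((q ∧ r) → q), v   [¬□-rule on 1: fresh world v, uRv]
3. q ∧ r, v   [¬→-rule on 2]
4. ¬q, v   [¬→-rule on 2]
5. q, v   [∧-rule on 3]
6. r, v   [∧-rule on 3]
Accessibility: uRv
Branch closes: q and ¬q both at v.
Every branch closes; the branch above is one of them.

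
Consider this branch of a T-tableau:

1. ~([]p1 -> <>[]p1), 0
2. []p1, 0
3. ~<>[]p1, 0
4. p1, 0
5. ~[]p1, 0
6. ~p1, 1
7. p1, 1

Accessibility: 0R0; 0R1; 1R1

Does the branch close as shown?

Yes, closed

Both p1 and ~p1 appear at 1.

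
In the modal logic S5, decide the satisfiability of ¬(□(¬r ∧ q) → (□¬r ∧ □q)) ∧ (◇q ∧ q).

1. ¬(□(¬r ∧ q) → (□¬r ∧ □q)) ∧ (◇q ∧ q), 0
2. ¬(□(¬r ∧ q) → (□¬r ∧ □q)), 0
3. ◇q ∧ q, 0
4. □(¬r ∧ q), 0
5. ¬(□¬r ∧ □q), 0
6. ◇q, 0
7. q, 0
8. ¬r ∧ q, 0
9. ¬r, 0
10. ¬□q, 0
11. q, 1
12. ¬r ∧ q, 1
13. ¬r, 1
14. ¬q, 2
15. ¬r ∧ q, 2
16. ¬r, 2
17. q, 2
Accessibility: 0R0, 0R1, 0R2, 1R0, 1R1, 1R2, 2R0, 2R1, 2R2
Branch closes: q and ¬q both at 2.
Every branch closes; the branch above is one of them.

Unsatisfiable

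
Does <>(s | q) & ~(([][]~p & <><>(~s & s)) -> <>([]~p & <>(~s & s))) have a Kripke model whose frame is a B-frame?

Unsatisfiable

1. <>(s | q) & ~(([][]~p & <><>(~s & s)) -> <>([]~p & <>(~s & s))), w0
2. <>(s | q), w0
3. ~(([][]~p & <><>(~s & s)) -> <>([]~p & <>(~s & s))), w0
4. [][]~p & <><>(~s & s), w0
5. ~<>([]~p & <>(~s & s)), w0
6. [][]~p, w0
7. <><>(~s & s), w0
8. ~([]~p & <>(~s & s)), w0
9. []~p, w0
10. ~p, w0
11. ~[]~p, w0
12. s | q, w1
13. ~([]~p & <>(~s & s)), w1
14. []~p, w1
15. ~p, w1
16. q, w1
17. ~<>(~s & s), w1
18. ~(~s & s), w0
19. ~(~s & s), w1
20. ~s, w0
21. ~s, w1
22. <>(~s & s), w2
23. ~([]~p & <>(~s & s)), w2
24. []~p, w2
25. ~p, w2
26. ~<>(~s & s), w2
27. ~(~s & s), w2
28. ~s, w2
29. p, w3
30. ~([]~p & <>(~s & s)), w3
31. []~p, w3
32. ~p, w3
Accessibility: w0Rw0, w0Rw1, w0Rw2, w0Rw3, w1Rw0, w1Rw1, w2Rw0, w2Rw2, w3Rw0, w3Rw3
Branch closes: p and ~p both at w3.
(One branch shown.) All branches close.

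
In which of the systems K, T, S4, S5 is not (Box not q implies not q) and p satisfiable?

K

T-tableau for the formula:
1. not (Box not q implies not q) and p, 0
2. not (Box not q implies not q), 0
3. p, 0
4. Box not q, 0
5. q, 0
6. not q, 0
Accessibility: 0R0
Branch closes: q and not q both at 0.
Every branch closes (one shown): unsatisfiable in T, hence also in S4, S5 (every S4/S5-frame is a T-frame).
K-tableau for the formula:
1. not (Box not q implies not q) and p, 0
2. not (Box not q implies not q), 0
3. p, 0
4. Box not q, 0
5. q, 0
Complete open branch: satisfiable in K.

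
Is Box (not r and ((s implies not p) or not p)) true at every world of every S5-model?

No, not valid

Tableau for the negation not Box (not r and ((s implies not p) or not p)):
1. not Box (not r and ((s implies not p) or not p)), u
2. not (not r and ((s implies not p) or not p)), v
3. not ((s implies not p) or not p), v
4. not (s implies not p), v
5. p, v
6. s, v
Accessibility: uRu, uRv, vRu, vRv
The negation has an open branch (countermodel exists).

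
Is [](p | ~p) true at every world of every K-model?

Yes, valid

Tableau for the negation ~[](p | ~p):
1. ~[](p | ~p), 0
2. ~(p | ~p), 1
3. ~p, 1
4. p, 1
Accessibility: 0R1
Branch closes: p and ~p both at 1.
All branches of the negation close; one closing branch shown above.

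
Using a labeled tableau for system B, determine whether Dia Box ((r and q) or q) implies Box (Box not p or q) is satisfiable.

1. Dia Box ((r and q) or q) implies Box (Box not p or q), 0
2. Box (Box not p or q), 0
3. Box not p or q, 0
4. q, 0
Accessibility: 0R0

Satisfiable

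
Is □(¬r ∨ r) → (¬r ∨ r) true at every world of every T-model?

Tableau for the negation ¬(□(¬r ∨ r) → (¬r ∨ r)):
1. ¬(□(¬r ∨ r) → (¬r ∨ r)), u
2. □(¬r ∨ r), u
3. ¬(¬r ∨ r), u
4. r, u
5. ¬r, u
Accessibility: uRu
Branch closes: r and ¬r both at u.
Every branch of the negation's tableau closes; the branch above is one of them.

Yes, valid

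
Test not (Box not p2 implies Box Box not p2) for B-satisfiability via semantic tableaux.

Satisfiable (open branch found)

1. not (Box not p2 implies Box Box not p2), w0
2. Box not p2, w0
3. not Box Box not p2, w0
4. not p2, w0
5. not Box not p2, w1
6. not p2, w1
7. p2, w2
Accessibility: w0Rw0, w0Rw1, w1Rw0, w1Rw1, w1Rw2, w2Rw1, w2Rw2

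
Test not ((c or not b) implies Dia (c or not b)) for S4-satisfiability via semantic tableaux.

Unsatisfiable (every branch closes)

1. not ((c or not b) implies Dia (c or not b)), w0
2. c or not b, w0   [neg-implies-rule on 1]
3. not Dia (c or not b), w0   [neg-implies-rule on 1]
4. not (c or not b), w0   [neg-Dia-rule on 3 via w0Rw0]
5. not c, w0   [neg-or-rule on 4]
6. b, w0   [neg-or-rule on 4]
7. not b, w0   [or-rule on 2 (branches; this branch)]
Accessibility: w0Rw0
Branch closes: b and not b both at w0.
Every branch closes; the branch above is one of them.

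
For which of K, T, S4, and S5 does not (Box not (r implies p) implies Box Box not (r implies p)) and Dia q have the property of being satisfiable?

T-tableau for the formula:
1. not (Box not (r implies p) implies Box Box not (r implies p)) and Dia q, 0
2. not (Box not (r implies p) implies Box Box not (r implies p)), 0
3. Dia q, 0
4. Box not (r implies p), 0
5. not Box Box not (r implies p), 0
6. not (r implies p), 0
7. r, 0
8. not p, 0
9. q, 1
10. not (r implies p), 1
11. r, 1
12. not p, 1
13. not Box not (r implies p), 2
14. not (r implies p), 2
15. r, 2
16. not p, 2
17. r implies p, 3
18. p, 3
Accessibility: 0R0, 0R1, 0R2, 1R1, 2R2, 2R3, 3R3
Complete open branch: satisfiable in T, hence also in K (this T-model is also a K-model).
S4-tableau for the formula:
1. not (Box not (r implies p) implies Box Box not (r implies p)) and Dia q, 0
2. not (Box not (r implies p) implies Box Box not (r implies p)), 0
3. Dia q, 0
4. Box not (r implies p), 0
5. not Box Box not (r implies p), 0
6. not (r implies p), 0
7. r, 0
8. not p, 0
9. q, 1
10. not (r implies p), 1
11. r, 1
12. not p, 1
13. not Box not (r implies p), 2
14. not (r implies p), 2
15. r, 2
16. not p, 2
17. r implies p, 3
18. not (r implies p), 3
19. r, 3
20. not p, 3
21. p, 3
Accessibility: 0R0, 0R1, 0R2, 0R3, 1R1, 2R2, 2R3, 3R3
Branch closes: p and not p both at 3.
Every branch closes (one shown): unsatisfiable in S4, hence also in S5 (every S5-frame is an S4-frame).

K, T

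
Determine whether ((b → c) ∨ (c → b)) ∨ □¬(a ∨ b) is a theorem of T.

Valid in T

Tableau for the negation ¬(((b → c) ∨ (c → b)) ∨ □¬(a ∨ b)):
1. ¬(((b → c) ∨ (c → b)) ∨ □¬(a ∨ b)), w0
2. ¬((b → c) ∨ (c → b)), w0
3. ¬□¬(a ∨ b), w0
4. ¬(b → c), w0
5. ¬(c → b), w0
6. b, w0
7. ¬c, w0
8. c, w0
9. ¬b, w0
Accessibility: w0Rw0
Branch closes: c and ¬c both at w0.
Every branch of the negation's tableau closes; the branch above is one of them.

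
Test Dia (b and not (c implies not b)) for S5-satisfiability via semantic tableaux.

Satisfiable

1. Dia (b and not (c implies not b)), w0
2. b and not (c implies not b), w1   [Dia-rule on 1: fresh world w1, w0Rw1]
3. b, w1   [and-rule on 2]
4. not (c implies not b), w1   [and-rule on 2]
5. c, w1   [neg-implies-rule on 4]
Accessibility: w0Rw0, w0Rw1, w1Rw0, w1Rw1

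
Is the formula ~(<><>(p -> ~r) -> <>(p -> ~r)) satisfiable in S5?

1. ~(<><>(p -> ~r) -> <>(p -> ~r)), 0
2. <><>(p -> ~r), 0   [~->-rule on 1]
3. ~<>(p -> ~r), 0   [~->-rule on 1]
4. ~(p -> ~r), 0   [~<>-rule on 3 via 0R0]
5. p, 0   [~->-rule on 4]
6. r, 0   [~->-rule on 4]
7. <>(p -> ~r), 1   [<>-rule on 2: fresh world 1, 0R1]
8. ~(p -> ~r), 1   [~<>-rule on 3 via 0R1]
9. p, 1   [~->-rule on 8]
10. r, 1   [~->-rule on 8]
11. p -> ~r, 2   [<>-rule on 7: fresh world 2, 1R2]
12. ~(p -> ~r), 2   [~<>-rule on 3 via 0R2]
13. p, 2   [~->-rule on 12]
14. r, 2   [~->-rule on 12]
15. ~r, 2   [->-rule on 11 (branches; this branch)]
Accessibility: 0R0, 0R1, 0R2, 1R0, 1R1, 1R2, 2R0, 2R1, 2R2
Branch closes: r and ~r both at 2.
All branches of the tableau close; one closing branch shown above.

No, unsatisfiable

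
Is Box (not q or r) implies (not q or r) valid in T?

Valid

Tableau for the negation not (Box (not q or r) implies (not q or r)):
1. not (Box (not q or r) implies (not q or r)), u
2. Box (not q or r), u   [neg-implies-rule on 1]
3. not (not q or r), u   [neg-implies-rule on 1]
4. q, u   [neg-or-rule on 3]
5. not r, u   [neg-or-rule on 3]
6. not q or r, u   [Box-rule on 2 via uRu]
7. r, u   [or-rule on 6 (branches; this branch)]
Accessibility: uRu
Branch closes: r and not r both at u.
All branches of the negation close; one closing branch shown above.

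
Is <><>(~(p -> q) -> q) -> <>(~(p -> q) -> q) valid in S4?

Yes, valid

Tableau for the negation ~(<><>(~(p -> q) -> q) -> <>(~(p -> q) -> q)):
1. ~(<><>(~(p -> q) -> q) -> <>(~(p -> q) -> q)), w0
2. <><>(~(p -> q) -> q), w0   [~->-rule on 1]
3. ~<>(~(p -> q) -> q), w0   [~->-rule on 1]
4. ~(~(p -> q) -> q), w0   [~<>-rule on 3 via w0Rw0]
5. ~(p -> q), w0   [~->-rule on 4]
6. ~q, w0   [~->-rule on 4]
7. p, w0   [~->-rule on 5]
8. <>(~(p -> q) -> q), w1   [<>-rule on 2: fresh world w1, w0Rw1]
9. ~(~(p -> q) -> q), w1   [~<>-rule on 3 via w0Rw1]
10. ~(p -> q), w1   [~->-rule on 9]
11. ~q, w1   [~->-rule on 9]
12. p, w1   [~->-rule on 10]
13. ~(p -> q) -> q, w2   [<>-rule on 8: fresh world w2, w1Rw2]
14. ~(~(p -> q) -> q), w2   [~<>-rule on 3 via w0Rw2]
15. ~(p -> q), w2   [~->-rule on 14]
16. ~q, w2   [~->-rule on 14]
17. p, w2   [~->-rule on 15]
18. p -> q, w2   [->-rule on 13 (branches; this branch)]
19. q, w2   [->-rule on 18 (branches; this branch)]
Accessibility: w0Rw0, w0Rw1, w0Rw2, w1Rw1, w1Rw2, w2Rw2
Branch closes: q and ~q both at w2.
All branches of the negation close; one closing branch shown above.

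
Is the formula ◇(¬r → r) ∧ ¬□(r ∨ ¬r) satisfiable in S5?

Unsatisfiable

1. ◇(¬r → r) ∧ ¬□(r ∨ ¬r), w0
2. ◇(¬r → r), w0
3. ¬□(r ∨ ¬r), w0
4. ¬r → r, w1
5. r, w1
6. ¬(r ∨ ¬r), w2
7. ¬r, w2
8. r, w2
Accessibility: w0Rw0, w0Rw1, w0Rw2, w1Rw0, w1Rw1, w1Rw2, w2Rw0, w2Rw1, w2Rw2
Branch closes: r and ¬r both at w2.
Every branch closes; the branch above is one of them.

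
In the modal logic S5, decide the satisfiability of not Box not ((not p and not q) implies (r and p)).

Satisfiable

1. not Box not ((not p and not q) implies (r and p)), 0
2. (not p and not q) implies (r and p), 1
3. r and p, 1
4. r, 1
5. p, 1
Accessibility: 0R0, 0R1, 1R0, 1R1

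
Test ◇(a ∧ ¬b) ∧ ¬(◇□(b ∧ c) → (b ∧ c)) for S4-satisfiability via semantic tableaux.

Satisfiable

1. ◇(a ∧ ¬b) ∧ ¬(◇□(b ∧ c) → (b ∧ c)), 0
2. ◇(a ∧ ¬b), 0
3. ¬(◇□(b ∧ c) → (b ∧ c)), 0
4. ◇□(b ∧ c), 0
5. ¬(b ∧ c), 0
6. ¬c, 0
7. a ∧ ¬b, 1
8. a, 1
9. ¬b, 1
10. □(b ∧ c), 2
11. b ∧ c, 2
12. b, 2
13. c, 2
Accessibility: 0R0, 0R1, 0R2, 1R1, 2R2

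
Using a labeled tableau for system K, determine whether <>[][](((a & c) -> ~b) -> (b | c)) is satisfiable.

1. <>[][](((a & c) -> ~b) -> (b | c)), w0
2. [][](((a & c) -> ~b) -> (b | c)), w1   [<>-rule on 1: fresh world w1, w0Rw1]
Accessibility: w0Rw1

Satisfiable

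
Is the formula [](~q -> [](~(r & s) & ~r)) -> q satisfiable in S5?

Yes, satisfiable

1. [](~q -> [](~(r & s) & ~r)) -> q, w0
2. q, w0
Accessibility: w0Rw0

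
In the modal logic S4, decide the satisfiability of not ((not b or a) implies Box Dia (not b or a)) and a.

Yes, satisfiable

1. not ((not b or a) implies Box Dia (not b or a)) and a, 0
2. not ((not b or a) implies Box Dia (not b or a)), 0
3. a, 0
4. not b or a, 0
5. not Box Dia (not b or a), 0
6. not Dia (not b or a), 1
7. not (not b or a), 1
8. b, 1
9. not a, 1
Accessibility: 0R0, 0R1, 1R1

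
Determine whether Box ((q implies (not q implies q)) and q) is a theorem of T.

Invalid (countermodel exists)

Tableau for the negation not Box ((q implies (not q implies q)) and q):
1. not Box ((q implies (not q implies q)) and q), w0
2. not ((q implies (not q implies q)) and q), w1
3. not q, w1
Accessibility: w0Rw0, w0Rw1, w1Rw1
The negation has an open branch (countermodel exists).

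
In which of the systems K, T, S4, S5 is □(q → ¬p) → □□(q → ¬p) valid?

T-tableau for the negation ¬(□(q → ¬p) → □□(q → ¬p)):
1. ¬(□(q → ¬p) → □□(q → ¬p)), u
2. □(q → ¬p), u
3. ¬□□(q → ¬p), u
4. q → ¬p, u
5. ¬p, u
6. ¬□(q → ¬p), v
7. q → ¬p, v
8. ¬p, v
9. ¬(q → ¬p), w
10. q, w
11. p, w
Accessibility: uRu, uRv, vRv, vRw, wRw
Complete open branch: countermodel on a T-frame, so not valid in T, nor in K (the same frame is also a K-frame).
S4-tableau for the negation ¬(□(q → ¬p) → □□(q → ¬p)):
1. ¬(□(q → ¬p) → □□(q → ¬p)), u
2. □(q → ¬p), u
3. ¬□□(q → ¬p), u
4. q → ¬p, u
5. ¬p, u
6. ¬□(q → ¬p), v
7. q → ¬p, v
8. ¬p, v
9. ¬(q → ¬p), w
10. q, w
11. p, w
12. q → ¬p, w
13. ¬p, w
Accessibility: uRu, uRv, uRw, vRv, vRw, wRw
Branch closes: p and ¬p both at w.
Every branch closes (one shown): valid in S4, hence also in S5 (every theorem of S4 is a theorem of S5).

S4, S5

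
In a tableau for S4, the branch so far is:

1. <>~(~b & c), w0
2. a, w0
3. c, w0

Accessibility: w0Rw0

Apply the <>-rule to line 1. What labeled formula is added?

a fresh world w1 with w0Rw1, and ~(~b & c) at w1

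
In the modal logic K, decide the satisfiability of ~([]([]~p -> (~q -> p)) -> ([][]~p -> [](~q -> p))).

No, unsatisfiable

1. ~([]([]~p -> (~q -> p)) -> ([][]~p -> [](~q -> p))), u
2. []([]~p -> (~q -> p)), u
3. ~([][]~p -> [](~q -> p)), u
4. [][]~p, u
5. ~[](~q -> p), u
6. ~(~q -> p), v
7. ~q, v
8. ~p, v
9. []~p -> (~q -> p), v
10. []~p, v
11. ~[]~p, v
12. p, w
13. ~p, w
Accessibility: uRv, vRw
Branch closes: p and ~p both at w.
(One branch shown.) All branches close.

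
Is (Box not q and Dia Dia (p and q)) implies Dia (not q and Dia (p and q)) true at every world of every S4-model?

Valid in S4

Tableau for the negation not ((Box not q and Dia Dia (p and q)) implies Dia (not q and Dia (p and q))):
1. not ((Box not q and Dia Dia (p and q)) implies Dia (not q and Dia (p and q))), w0
2. Box not q and Dia Dia (p and q), w0
3. not Dia (not q and Dia (p and q)), w0
4. Box not q, w0
5. Dia Dia (p and q), w0
6. not (not q and Dia (p and q)), w0
7. not q, w0
8. not Dia (p and q), w0
9. not (p and q), w0
10. Dia (p and q), w1
11. not (not q and Dia (p and q)), w1
12. not q, w1
13. not (p and q), w1
14. not Dia (p and q), w1
15. p and q, w2
16. p, w2
17. q, w2
18. not (not q and Dia (p and q)), w2
19. not q, w2
Accessibility: w0Rw0, w0Rw1, w0Rw2, w1Rw1, w1Rw2, w2Rw2
Branch closes: q and not q both at w2.
Every branch of the negation's tableau closes; the branch above is one of them.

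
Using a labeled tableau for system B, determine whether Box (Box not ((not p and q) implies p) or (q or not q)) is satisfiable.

1. Box (Box not ((not p and q) implies p) or (q or not q)), u
2. Box not ((not p and q) implies p) or (q or not q), u
3. q or not q, u
4. not q, u
Accessibility: uRu

Satisfiable (open branch found)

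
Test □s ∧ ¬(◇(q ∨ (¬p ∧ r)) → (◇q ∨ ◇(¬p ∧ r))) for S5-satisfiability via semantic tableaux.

Unsatisfiable (every branch closes)

1. □s ∧ ¬(◇(q ∨ (¬p ∧ r)) → (◇q ∨ ◇(¬p ∧ r))), 0
2. □s, 0
3. ¬(◇(q ∨ (¬p ∧ r)) → (◇q ∨ ◇(¬p ∧ r))), 0
4. ◇(q ∨ (¬p ∧ r)), 0
5. ¬(◇q ∨ ◇(¬p ∧ r)), 0
6. ¬◇q, 0
7. ¬◇(¬p ∧ r), 0
8. s, 0
9. ¬q, 0
10. ¬(¬p ∧ r), 0
11. ¬r, 0
12. q ∨ (¬p ∧ r), 1
13. s, 1
14. ¬q, 1
15. ¬(¬p ∧ r), 1
16. ¬p ∧ r, 1
17. ¬p, 1
18. r, 1
19. ¬r, 1
Accessibility: 0R0, 0R1, 1R0, 1R1
Branch closes: r and ¬r both at 1.
Every branch closes; the branch above is one of them.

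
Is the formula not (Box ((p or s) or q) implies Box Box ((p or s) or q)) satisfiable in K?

Yes, satisfiable

1. not (Box ((p or s) or q) implies Box Box ((p or s) or q)), w0
2. Box ((p or s) or q), w0   [neg-implies-rule on 1]
3. not Box Box ((p or s) or q), w0   [neg-implies-rule on 1]
4. not Box ((p or s) or q), w1   [neg-Box-rule on 3: fresh world w1, w0Rw1]
5. (p or s) or q, w1   [Box-rule on 2 via w0Rw1]
6. q, w1   [or-rule on 5 (branches; this branch)]
7. not ((p or s) or q), w2   [neg-Box-rule on 4: fresh world w2, w1Rw2]
8. not (p or s), w2   [neg-or-rule on 7]
9. not q, w2   [neg-or-rule on 7]
10. not p, w2   [neg-or-rule on 8]
11. not s, w2   [neg-or-rule on 8]
Accessibility: w0Rw1, w1Rw2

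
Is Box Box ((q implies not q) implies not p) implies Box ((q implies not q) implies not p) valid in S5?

Tableau for the negation not (Box Box ((q implies not q) implies not p) implies Box ((q implies not q) implies not p)):
1. not (Box Box ((q implies not q) implies not p) implies Box ((q implies not q) implies not p)), 0
2. Box Box ((q implies not q) implies not p), 0   [neg-implies-rule on 1]
3. not Box ((q implies not q) implies not p), 0   [neg-implies-rule on 1]
4. Box ((q implies not q) implies not p), 0   [Box-rule on 2 via 0R0]
5. (q implies not q) implies not p, 0   [Box-rule on 4 via 0R0]
6. not (q implies not q), 0   [implies-rule on 5 (branches; this branch)]
7. q, 0   [neg-implies-rule on 6]
8. not ((q implies not q) implies not p), 1   [neg-Box-rule on 3: fresh world 1, 0R1]
9. q implies not q, 1   [neg-implies-rule on 8]
10. p, 1   [neg-implies-rule on 8]
11. Box ((q implies not q) implies not p), 1   [Box-rule on 2 via 0R1]
12. (q implies not q) implies not p, 1   [Box-rule on 4 via 0R1]
13. not q, 1   [implies-rule on 9 (branches; this branch)]
14. not (q implies not q), 1   [implies-rule on 12 (branches; this branch)]
15. q, 1   [neg-implies-rule on 14]
Accessibility: 0R0, 0R1, 1R0, 1R1
Branch closes: q and not q both at 1.
Every branch of the negation's tableau closes; the branch above is one of them.

Yes, valid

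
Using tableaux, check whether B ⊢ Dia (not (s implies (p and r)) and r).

Tableau for the negation not Dia (not (s implies (p and r)) and r):
1. not Dia (not (s implies (p and r)) and r), u
2. not (not (s implies (p and r)) and r), u
3. not r, u
Accessibility: uRu
The negation has an open branch (countermodel exists).

No, not valid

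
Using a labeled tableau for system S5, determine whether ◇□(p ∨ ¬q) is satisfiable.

Satisfiable (open branch found)

1. ◇□(p ∨ ¬q), u
2. □(p ∨ ¬q), v   [◇-rule on 1: fresh world v, uRv]
3. p ∨ ¬q, u   [□-rule on 2 via vRu]
4. p ∨ ¬q, v   [□-rule on 2 via vRv]
5. ¬q, u   [∨-rule on 3 (branches; this branch)]
6. ¬q, v   [∨-rule on 4 (branches; this branch)]
Accessibility: uRu, uRv, vRu, vRv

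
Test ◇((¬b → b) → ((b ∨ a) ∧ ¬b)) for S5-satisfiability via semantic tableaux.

1. ◇((¬b → b) → ((b ∨ a) ∧ ¬b)), u
2. (¬b → b) → ((b ∨ a) ∧ ¬b), v
3. (b ∨ a) ∧ ¬b, v
4. b ∨ a, v
5. ¬b, v
6. a, v
Accessibility: uRu, uRv, vRu, vRv

Satisfiable (open branch found)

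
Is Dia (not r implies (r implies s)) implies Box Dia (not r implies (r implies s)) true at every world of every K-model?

Not valid

Tableau for the negation not (Dia (not r implies (r implies s)) implies Box Dia (not r implies (r implies s))):
1. not (Dia (not r implies (r implies s)) implies Box Dia (not r implies (r implies s))), u
2. Dia (not r implies (r implies s)), u
3. not Box Dia (not r implies (r implies s)), u
4. not r implies (r implies s), v
5. r implies s, v
6. s, v
7. not Dia (not r implies (r implies s)), w
Accessibility: uRv, uRw
The negation has an open branch (countermodel exists).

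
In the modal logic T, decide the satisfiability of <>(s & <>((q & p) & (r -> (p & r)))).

Satisfiable

1. <>(s & <>((q & p) & (r -> (p & r)))), 0
2. s & <>((q & p) & (r -> (p & r))), 1
3. s, 1
4. <>((q & p) & (r -> (p & r))), 1
5. (q & p) & (r -> (p & r)), 2
6. q & p, 2
7. r -> (p & r), 2
8. q, 2
9. p, 2
10. p & r, 2
11. r, 2
Accessibility: 0R0, 0R1, 1R1, 1R2, 2R2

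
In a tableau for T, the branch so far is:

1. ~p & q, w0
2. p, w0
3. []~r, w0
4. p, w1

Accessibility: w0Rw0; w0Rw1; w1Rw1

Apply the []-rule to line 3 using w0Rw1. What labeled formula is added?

~r, w1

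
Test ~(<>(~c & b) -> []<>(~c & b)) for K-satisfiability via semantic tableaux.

1. ~(<>(~c & b) -> []<>(~c & b)), w0
2. <>(~c & b), w0
3. ~[]<>(~c & b), w0
4. ~c & b, w1
5. ~c, w1
6. b, w1
7. ~<>(~c & b), w2
Accessibility: w0Rw1, w0Rw2

Satisfiable (open branch found)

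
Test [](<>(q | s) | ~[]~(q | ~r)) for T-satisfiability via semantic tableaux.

1. [](<>(q | s) | ~[]~(q | ~r)), u
2. <>(q | s) | ~[]~(q | ~r), u
3. ~[]~(q | ~r), u
4. q | ~r, v
5. <>(q | s) | ~[]~(q | ~r), v
6. ~r, v
7. ~[]~(q | ~r), v
8. q | ~r, w
9. ~r, w
Accessibility: uRu, uRv, vRv, vRw, wRw

Satisfiable (open branch found)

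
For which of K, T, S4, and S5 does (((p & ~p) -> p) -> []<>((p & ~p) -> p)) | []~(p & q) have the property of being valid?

T, S4, S5

T-tableau for the negation ~((((p & ~p) -> p) -> []<>((p & ~p) -> p)) | []~(p & q)):
1. ~((((p & ~p) -> p) -> []<>((p & ~p) -> p)) | []~(p & q)), 0
2. ~(((p & ~p) -> p) -> []<>((p & ~p) -> p)), 0   [~|-rule on 1]
3. ~[]~(p & q), 0   [~|-rule on 1]
4. (p & ~p) -> p, 0   [~->-rule on 2]
5. ~[]<>((p & ~p) -> p), 0   [~->-rule on 2]
6. ~(p & ~p), 0   [->-rule on 4 (branches; this branch)]
7. p, 0   [~&-rule on 6 (branches; this branch)]
8. p & q, 1   [~[]-rule on 3: fresh world 1, 0R1]
9. p, 1   [&-rule on 8]
10. q, 1   [&-rule on 8]
11. ~<>((p & ~p) -> p), 2   [~[]-rule on 5: fresh world 2, 0R2]
12. ~((p & ~p) -> p), 2   [~<>-rule on 11 via 2R2]
13. p & ~p, 2   [~->-rule on 12]
14. ~p, 2   [~->-rule on 12]
15. p, 2   [&-rule on 13]
Accessibility: 0R0, 0R1, 0R2, 1R1, 2R2
Branch closes: p and ~p both at 2.
Every branch closes (one shown): valid in T, hence also in S4, S5 (every theorem of T is a theorem of S4 and S5).
K-tableau for the negation ~((((p & ~p) -> p) -> []<>((p & ~p) -> p)) | []~(p & q)):
1. ~((((p & ~p) -> p) -> []<>((p & ~p) -> p)) | []~(p & q)), 0
2. ~(((p & ~p) -> p) -> []<>((p & ~p) -> p)), 0   [~|-rule on 1]
3. ~[]~(p & q), 0   [~|-rule on 1]
4. (p & ~p) -> p, 0   [~->-rule on 2]
5. ~[]<>((p & ~p) -> p), 0   [~->-rule on 2]
6. p, 0   [->-rule on 4 (branches; this branch)]
7. p & q, 1   [~[]-rule on 3: fresh world 1, 0R1]
8. p, 1   [&-rule on 7]
9. q, 1   [&-rule on 7]
10. ~<>((p & ~p) -> p), 2   [~[]-rule on 5: fresh world 2, 0R2]
Accessibility: 0R1, 0R2
Complete open branch: countermodel on a K-frame, so not valid in K.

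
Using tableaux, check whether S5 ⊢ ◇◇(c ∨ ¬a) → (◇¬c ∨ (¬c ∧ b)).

Tableau for the negation ¬(◇◇(c ∨ ¬a) → (◇¬c ∨ (¬c ∧ b))):
1. ¬(◇◇(c ∨ ¬a) → (◇¬c ∨ (¬c ∧ b))), 0
2. ◇◇(c ∨ ¬a), 0
3. ¬(◇¬c ∨ (¬c ∧ b)), 0
4. ¬◇¬c, 0
5. ¬(¬c ∧ b), 0
6. c, 0
7. ¬b, 0
8. ◇(c ∨ ¬a), 1
9. c, 1
10. c ∨ ¬a, 2
11. c, 2
12. ¬a, 2
Accessibility: 0R0, 0R1, 0R2, 1R0, 1R1, 1R2, 2R0, 2R1, 2R2
The negation has an open branch (countermodel exists).

No, not valid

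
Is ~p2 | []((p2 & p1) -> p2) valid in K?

Yes, valid

Tableau for the negation ~(~p2 | []((p2 & p1) -> p2)):
1. ~(~p2 | []((p2 & p1) -> p2)), 0
2. p2, 0
3. ~[]((p2 & p1) -> p2), 0
4. ~((p2 & p1) -> p2), 1
5. p2 & p1, 1
6. ~p2, 1
7. p2, 1
8. p1, 1
Accessibility: 0R1
Branch closes: p2 and ~p2 both at 1.
All branches of the negation close; one closing branch shown above.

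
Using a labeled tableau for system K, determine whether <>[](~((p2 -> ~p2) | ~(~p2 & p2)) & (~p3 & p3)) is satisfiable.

1. <>[](~((p2 -> ~p2) | ~(~p2 & p2)) & (~p3 & p3)), w0
2. [](~((p2 -> ~p2) | ~(~p2 & p2)) & (~p3 & p3)), w1   [<>-rule on 1: fresh world w1, w0Rw1]
Accessibility: w0Rw1

Satisfiable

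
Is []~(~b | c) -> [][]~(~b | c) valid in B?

Tableau for the negation ~([]~(~b | c) -> [][]~(~b | c)):
1. ~([]~(~b | c) -> [][]~(~b | c)), u
2. []~(~b | c), u
3. ~[][]~(~b | c), u
4. ~(~b | c), u
5. b, u
6. ~c, u
7. ~[]~(~b | c), v
8. ~(~b | c), v
9. b, v
10. ~c, v
11. ~b | c, w
12. c, w
Accessibility: uRu, uRv, vRu, vRv, vRw, wRv, wRw
The negation has an open branch (countermodel exists).

Not valid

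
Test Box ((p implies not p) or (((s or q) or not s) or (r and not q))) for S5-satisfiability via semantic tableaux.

Satisfiable (open branch found)

1. Box ((p implies not p) or (((s or q) or not s) or (r and not q))), 0
2. (p implies not p) or (((s or q) or not s) or (r and not q)), 0
3. ((s or q) or not s) or (r and not q), 0
4. r and not q, 0
5. r, 0
6. not q, 0
Accessibility: 0R0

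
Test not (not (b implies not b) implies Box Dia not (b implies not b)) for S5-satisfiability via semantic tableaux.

No, unsatisfiable

1. not (not (b implies not b) implies Box Dia not (b implies not b)), w0
2. not (b implies not b), w0
3. not Box Dia not (b implies not b), w0
4. b, w0
5. not Dia not (b implies not b), w1
6. b implies not b, w0
7. b implies not b, w1
8. not b, w0
Accessibility: w0Rw0, w0Rw1, w1Rw0, w1Rw1
Branch closes: b and not b both at w0.
All branches of the tableau close; one closing branch shown above.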